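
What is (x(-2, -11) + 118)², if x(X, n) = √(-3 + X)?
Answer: (118 + I*√5)² ≈ 13919.0 + 527.71*I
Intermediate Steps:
(x(-2, -11) + 118)² = (√(-3 - 2) + 118)² = (√(-5) + 118)² = (I*√5 + 118)² = (118 + I*√5)²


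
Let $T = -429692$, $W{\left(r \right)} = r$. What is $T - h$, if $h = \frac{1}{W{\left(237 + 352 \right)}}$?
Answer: $- \frac{253088589}{589} \approx -4.2969 \cdot 10^{5}$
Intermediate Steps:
$h = \frac{1}{589}$ ($h = \frac{1}{237 + 352} = \frac{1}{589} \approx 0.0016978$)
$T - h = -429692 - \frac{1}{589} = - \frac{253088589}{589}$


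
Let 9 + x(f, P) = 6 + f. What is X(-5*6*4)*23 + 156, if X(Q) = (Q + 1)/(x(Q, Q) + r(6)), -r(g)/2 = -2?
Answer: 179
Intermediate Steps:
r(g) = 4 (r(g) = -2*(-2) = 4)
x(f, P) = -3 + f (x(f, P) = -9 + (6 + f) = -3 + f)
X(Q) = 1 (X(Q) = (Q + 1)/((-3 + Q) + 4) = (1 + Q)/(1 + Q) = 1)
X(-5*6*4)*23 + 156 = 1*23 + 156 = 23 + 156 = 179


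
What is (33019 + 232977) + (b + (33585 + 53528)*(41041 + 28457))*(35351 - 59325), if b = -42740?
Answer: -145141869000120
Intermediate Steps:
(33019 + 232977) + (b + (33585 + 53528)*(41041 + 28457))*(35351 - 59325) = (33019 + 232977) + (-42740 + (33585 + 53528)*(41041 + 28457))*(35351 - 59325) = 265996 + (-42740 + 87113*69498)*(-23974) = 265996 + (-42740 + 6054179274)*(-23974) = 265996 + 6054136534*(-23974) = 265996 - 145141869266116 = -145141869000120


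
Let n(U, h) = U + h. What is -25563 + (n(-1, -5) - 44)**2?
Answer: -23063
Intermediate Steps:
-25563 + (n(-1, -5) - 44)**2 = -25563 + ((-1 - 5) - 44)**2 = -25563 + (-6 - 44)**2 = -25563 + (-50)**2 = -25563 + 2500 = -23063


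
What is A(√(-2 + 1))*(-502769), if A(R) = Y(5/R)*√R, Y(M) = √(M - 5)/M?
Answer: -502769*(-1)^(¾)*√(-5 - 5*I)/5 ≈ -1.0232e+5 - 2.4703e+5*I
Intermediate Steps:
Y(M) = √(-5 + M)/M
A(R) = R^(3/2)*√(-5 + 5/R)/5 (A(R) = (√(-5 + 5/R)/((5/R)))*√R = ((R/5)*√(-5 + 5/R))*√R = (R*√(-5 + 5/R)/5)*√R = R^(3/2)*√(-5 + 5/R)/5)
A(√(-2 + 1))*(-502769) = (√5*(√(-2 + 1))^(3/2)*√((1 - √(-2 + 1))/(√(-2 + 1)))/5)*(-502769) = (√5*(√(-1))^(3/2)*√((1 - √(-1))/(√(-1)))/5)*(-502769) = (√5*I^(3/2)*√((1 - I)/I)/5)*(-502769) = (√5*I^(3/2)*√((-I)*(1 - I))/5)*(-502769) = (√5*I^(3/2)*√(-I*(1 - I))/5)*(-502769) = -502769*√5*I^(3/2)*√(-I*(1 - I))/5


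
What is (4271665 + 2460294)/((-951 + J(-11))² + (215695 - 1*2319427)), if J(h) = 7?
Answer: -6731959/1212596 ≈ -5.5517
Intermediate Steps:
(4271665 + 2460294)/((-951 + J(-11))² + (215695 - 1*2319427)) = (4271665 + 2460294)/((-951 + 7)² + (215695 - 1*2319427)) = 6731959/((-944)² + (215695 - 2319427)) = 6731959/(891136 - 2103732) = 6731959/(-1212596) = 6731959*(-1/1212596) = -6731959/1212596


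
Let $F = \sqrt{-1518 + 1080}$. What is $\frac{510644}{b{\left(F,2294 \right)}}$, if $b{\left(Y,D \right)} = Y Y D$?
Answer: $- \frac{127661}{251193} \approx -0.50822$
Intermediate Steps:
$F = i \sqrt{438}$ ($F = \sqrt{-438} = i \sqrt{438} \approx 20.928 i$)
$b{\left(Y,D \right)} = D Y^{2}$ ($b{\left(Y,D \right)} = Y^{2} D = D Y^{2}$)
$\frac{510644}{b{\left(F,2294 \right)}} = \frac{510644}{2294 \left(i \sqrt{438}\right)^{2}} = \frac{510644}{2294 \left(-438\right)} = \frac{510644}{-1004772} = 510644 \left(- \frac{1}{1004772}\right) = - \frac{127661}{251193}$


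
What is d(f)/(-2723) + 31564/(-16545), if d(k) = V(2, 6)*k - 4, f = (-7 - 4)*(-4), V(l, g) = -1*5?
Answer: -11748956/6436005 ≈ -1.8255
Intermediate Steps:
V(l, g) = -5
f = 44 (f = -11*(-4) = 44)
d(k) = -4 - 5*k (d(k) = -5*k - 4 = -4 - 5*k)
d(f)/(-2723) + 31564/(-16545) = (-4 - 5*44)/(-2723) + 31564/(-16545) = (-4 - 220)*(-1/2723) + 31564*(-1/16545) = -224*(-1/2723) - 31564/16545 = 32/389 - 31564/16545 = -11748956/6436005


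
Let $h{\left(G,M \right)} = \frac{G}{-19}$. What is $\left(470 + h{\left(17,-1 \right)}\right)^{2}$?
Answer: $\frac{79441569}{361} \approx 2.2006 \cdot 10^{5}$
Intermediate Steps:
$h{\left(G,M \right)} = - \frac{G}{19}$ ($h{\left(G,M \right)} = G \left(- \frac{1}{19}\right) = - \frac{G}{19}$)
$\left(470 + h{\left(17,-1 \right)}\right)^{2} = \left(470 - \frac{17}{19}\right)^{2} = \left(\frac{8913}{19}\right)^{2} = \frac{79441569}{361}$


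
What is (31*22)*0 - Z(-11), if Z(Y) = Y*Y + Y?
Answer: -110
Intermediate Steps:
Z(Y) = Y + Y**2 (Z(Y) = Y**2 + Y = Y + Y**2)
(31*22)*0 - Z(-11) = (31*22)*0 - (-11)*(1 - 11) = 682*0 - (-11)*(-10) = 0 - 1*110 = 0 - 110 = -110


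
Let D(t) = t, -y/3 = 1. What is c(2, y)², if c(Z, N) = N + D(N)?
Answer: 36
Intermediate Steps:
y = -3 (y = -3*1 = -3)
c(Z, N) = 2*N (c(Z, N) = N + N = 2*N)
c(2, y)² = (2*(-3))² = (-6)² = 36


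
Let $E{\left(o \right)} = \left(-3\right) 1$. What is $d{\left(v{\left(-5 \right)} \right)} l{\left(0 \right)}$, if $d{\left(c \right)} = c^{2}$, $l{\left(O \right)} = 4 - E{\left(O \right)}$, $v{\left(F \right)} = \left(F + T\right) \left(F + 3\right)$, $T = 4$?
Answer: $28$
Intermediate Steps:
$E{\left(o \right)} = -3$
$v{\left(F \right)} = \left(3 + F\right) \left(4 + F\right)$ ($v{\left(F \right)} = \left(F + 4\right) \left(F + 3\right) = \left(4 + F\right) \left(3 + F\right) = \left(3 + F\right) \left(4 + F\right)$)
$l{\left(O \right)} = 7$ ($l{\left(O \right)} = 4 - -3 = 4 + 3 = 7$)
$d{\left(v{\left(-5 \right)} \right)} l{\left(0 \right)} = \left(12 + \left(-5\right)^{2} + 7 \left(-5\right)\right)^{2} \cdot 7 = \left(12 + 25 - 35\right)^{2} \cdot 7 = 2^{2} \cdot 7 = 4 \cdot 7 = 28$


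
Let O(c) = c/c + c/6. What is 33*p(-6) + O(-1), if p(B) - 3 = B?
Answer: -589/6 ≈ -98.167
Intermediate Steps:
O(c) = 1 + c/6 (O(c) = 1 + c*(1/6) = 1 + c/6)
p(B) = 3 + B
33*p(-6) + O(-1) = 33*(3 - 6) + (1 + (1/6)*(-1)) = 33*(-3) + (1 - 1/6) = -99 + 5/6 = -589/6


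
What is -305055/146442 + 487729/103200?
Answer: 6657055703/2518802400 ≈ 2.6429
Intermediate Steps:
-305055/146442 + 487729/103200 = -305055*1/146442 + 487729*(1/103200) = -101685/48814 + 487729/103200 = 6657055703/2518802400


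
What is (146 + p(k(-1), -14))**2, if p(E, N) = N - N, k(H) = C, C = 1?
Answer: 21316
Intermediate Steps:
k(H) = 1
p(E, N) = 0
(146 + p(k(-1), -14))**2 = (146 + 0)**2 = 146**2 = 21316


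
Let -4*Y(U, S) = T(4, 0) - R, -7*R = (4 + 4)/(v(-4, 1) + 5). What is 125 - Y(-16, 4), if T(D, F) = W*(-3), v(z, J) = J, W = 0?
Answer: 2626/21 ≈ 125.05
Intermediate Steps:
T(D, F) = 0 (T(D, F) = 0*(-3) = 0)
R = -4/21 (R = -(4 + 4)/(7*(1 + 5)) = -8/(7*6) = -1/7*4/3 = -4/21 ≈ -0.19048)
Y(U, S) = -1/21 (Y(U, S) = -(0 - 1*(-4/21))/4 = -(0 + 4/21)/4 = -1/4*4/21 = -1/21)
125 - Y(-16, 4) = 125 - 1*(-1/21) = 125 + 1/21 = 2626/21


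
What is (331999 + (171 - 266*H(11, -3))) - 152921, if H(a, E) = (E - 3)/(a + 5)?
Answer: 717395/4 ≈ 1.7935e+5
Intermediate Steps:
H(a, E) = (-3 + E)/(5 + a)
(331999 + (171 - 266*H(11, -3))) - 152921 = (331999 + (171 - 266*(-3 - 3)/(5 + 11))) - 152921 = (331999 + (171 - 266*(-6)/16)) - 152921 = (331999 + (171 - 133*(-6)/8)) - 152921 = (331999 + (171 - 266*(-3/8))) - 152921 = (331999 + (171 + 399/4)) - 152921 = (331999 + 1083/4) - 152921 = 1329079/4 - 152921 = 717395/4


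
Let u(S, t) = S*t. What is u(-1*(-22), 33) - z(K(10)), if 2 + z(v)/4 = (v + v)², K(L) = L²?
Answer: -159266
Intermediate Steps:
z(v) = -8 + 16*v² (z(v) = -8 + 4*(v + v)² = -8 + 4*(2*v)² = -8 + 4*(4*v²) = -8 + 16*v²)
u(-1*(-22), 33) - z(K(10)) = -1*(-22)*33 - (-8 + 16*(10²)²) = 22*33 - (-8 + 16*100²) = 726 - (-8 + 16*10000) = 726 - (-8 + 160000) = 726 - 1*159992 = 726 - 159992 = -159266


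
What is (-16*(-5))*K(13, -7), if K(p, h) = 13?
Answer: 1040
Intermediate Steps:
(-16*(-5))*K(13, -7) = -16*(-5)*13 = 80*13 = 1040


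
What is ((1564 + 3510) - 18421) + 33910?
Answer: 20563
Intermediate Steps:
((1564 + 3510) - 18421) + 33910 = (5074 - 18421) + 33910 = -13347 + 33910 = 20563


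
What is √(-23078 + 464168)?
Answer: 39*√290 ≈ 664.15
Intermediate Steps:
√(-23078 + 464168) = √441090 = 39*√290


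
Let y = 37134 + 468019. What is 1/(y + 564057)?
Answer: 1/1069210 ≈ 9.3527e-7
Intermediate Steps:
y = 505153
1/(y + 564057) = 1/(505153 + 564057) = 1/1069210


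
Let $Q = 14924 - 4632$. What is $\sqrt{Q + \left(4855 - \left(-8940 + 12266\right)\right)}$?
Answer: $\sqrt{11821} \approx 108.72$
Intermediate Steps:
$Q = 10292$
$\sqrt{Q + \left(4855 - \left(-8940 + 12266\right)\right)} = \sqrt{10292 + \left(4855 - \left(-8940 + 12266\right)\right)} = \sqrt{10292 + \left(4855 - 3326\right)} = \sqrt{10292 + 1529} = \sqrt{11821}$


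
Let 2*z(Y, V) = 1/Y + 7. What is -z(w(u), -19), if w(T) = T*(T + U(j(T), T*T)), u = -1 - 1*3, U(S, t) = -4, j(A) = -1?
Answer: -225/64 ≈ -3.5156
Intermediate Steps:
u = -4 (u = -1 - 3 = -4)
w(T) = T*(-4 + T) (w(T) = T*(T - 4) = T*(-4 + T))
z(Y, V) = 7/2 + 1/(2*Y) (z(Y, V) = (1/Y + 7)/2 = (7 + 1/Y)/2 = 7/2 + 1/(2*Y))
-z(w(u), -19) = -(1 + 7*(-4*(-4 - 4)))/(2*((-4*(-4 - 4)))) = -(1 + 7*(-4*(-8)))/(2*((-4*(-8)))) = -(1 + 7*32)/(2*32) = -(1 + 224)/(2*32) = -225/(2*32) = -1*225/64 = -225/64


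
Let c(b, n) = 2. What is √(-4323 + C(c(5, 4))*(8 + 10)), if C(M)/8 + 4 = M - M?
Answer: I*√4899 ≈ 69.993*I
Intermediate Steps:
C(M) = -32 (C(M) = -32 + 8*(M - M) = -32 + 8*0 = -32 + 0 = -32)
√(-4323 + C(c(5, 4))*(8 + 10)) = √(-4323 - 32*(8 + 10)) = √(-4323 - 32*18) = √(-4323 - 576) = √(-4899) = I*√4899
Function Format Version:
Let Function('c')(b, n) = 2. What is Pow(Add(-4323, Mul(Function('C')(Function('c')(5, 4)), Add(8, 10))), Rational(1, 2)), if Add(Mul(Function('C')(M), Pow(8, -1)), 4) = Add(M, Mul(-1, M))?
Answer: Mul(I, Pow(4899, Rational(1, 2))) ≈ Mul(69.993, I)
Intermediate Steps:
Function('C')(M) = -32 (Function('C')(M) = Add(-32, Mul(8, Add(M, Mul(-1, M)))) = Add(-32, Mul(8, 0)) = Add(-32, 0) = -32)
Pow(Add(-4323, Mul(Function('C')(Function('c')(5, 4)), Add(8, 10))), Rational(1, 2)) = Pow(Add(-4323, Mul(-32, Add(8, 10))), Rational(1, 2)) = Pow(Add(-4323, Mul(-32, 18)), Rational(1, 2)) = Pow(Add(-4323, -576), Rational(1, 2)) = Pow(-4899, Rational(1, 2)) = Mul(I, Pow(4899, Rational(1, 2)))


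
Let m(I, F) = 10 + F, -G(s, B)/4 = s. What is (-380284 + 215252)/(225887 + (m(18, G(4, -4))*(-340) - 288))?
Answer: -165032/227639 ≈ -0.72497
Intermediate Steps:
G(s, B) = -4*s
(-380284 + 215252)/(225887 + (m(18, G(4, -4))*(-340) - 288)) = (-380284 + 215252)/(225887 + ((10 - 4*4)*(-340) - 288)) = -165032/(225887 + ((10 - 16)*(-340) - 288)) = -165032/(225887 + (-6*(-340) - 288)) = -165032/(225887 + (2040 - 288)) = -165032/(225887 + 1752) = -165032/227639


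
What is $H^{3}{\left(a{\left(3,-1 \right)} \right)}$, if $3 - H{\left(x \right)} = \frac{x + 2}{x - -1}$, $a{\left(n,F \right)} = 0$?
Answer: $1$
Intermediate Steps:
$H{\left(x \right)} = 3 - \frac{2 + x}{1 + x}$ ($H{\left(x \right)} = 3 - \frac{x + 2}{x - -1} = 3 - \frac{2 + x}{x + 1} = 3 - \frac{2 + x}{1 + x}$)
$H^{3}{\left(a{\left(3,-1 \right)} \right)} = \left(\frac{1 + 2 \cdot 0}{1 + 0}\right)^{3} = \left(\frac{1 + 0}{1}\right)^{3} = \left(1 \cdot 1\right)^{3} = 1^{3} = 1$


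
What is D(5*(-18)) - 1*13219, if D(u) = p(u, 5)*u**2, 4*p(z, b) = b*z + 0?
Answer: -924469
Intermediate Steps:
p(z, b) = b*z/4 (p(z, b) = (b*z + 0)/4 = (b*z)/4 = b*z/4)
D(u) = 5*u**3/4 (D(u) = ((1/4)*5*u)*u**2 = (5*u/4)*u**2 = 5*u**3/4)
D(5*(-18)) - 1*13219 = 5*(5*(-18))**3/4 - 1*13219 = (5/4)*(-90)**3 - 13219 = (5/4)*(-729000) - 13219 = -911250 - 13219 = -924469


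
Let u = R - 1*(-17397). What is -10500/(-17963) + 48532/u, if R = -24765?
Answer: -198604079/33087846 ≈ -6.0023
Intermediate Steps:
u = -7368 (u = -24765 - 1*(-17397) = -24765 + 17397 = -7368)
-10500/(-17963) + 48532/u = -10500/(-17963) + 48532/(-7368) = -10500*(-1/17963) + 48532*(-1/7368) = 10500/17963 - 12133/1842 = -198604079/33087846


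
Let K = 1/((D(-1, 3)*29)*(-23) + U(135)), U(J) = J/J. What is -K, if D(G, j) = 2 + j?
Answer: 1/3334 ≈ 0.00029994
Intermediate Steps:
U(J) = 1
K = -1/3334 (K = 1/(((2 + 3)*29)*(-23) + 1) = 1/((5*29)*(-23) + 1) = 1/(145*(-23) + 1) = 1/(-3335 + 1) = 1/(-3334) = -1/3334 ≈ -0.00029994)
-K = -1*(-1/3334) = 1/3334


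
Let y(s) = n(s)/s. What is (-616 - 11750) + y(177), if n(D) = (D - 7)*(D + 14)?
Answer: -2156312/177 ≈ -12183.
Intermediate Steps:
n(D) = (-7 + D)*(14 + D)
y(s) = (-98 + s**2 + 7*s)/s
(-616 - 11750) + y(177) = (-616 - 11750) + (7 + 177 - 98/177) = -12366 + (7 + 177 - 98*1/177) = -12366 + (7 + 177 - 98/177) = -12366 + 32470/177 = -2156312/177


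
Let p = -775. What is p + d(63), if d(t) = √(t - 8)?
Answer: -775 + √55 ≈ -767.58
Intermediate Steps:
d(t) = √(-8 + t)
p + d(63) = -775 + √(-8 + 63) = -775 + √55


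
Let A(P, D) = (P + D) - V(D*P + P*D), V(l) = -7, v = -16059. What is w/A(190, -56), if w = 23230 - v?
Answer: 39289/141 ≈ 278.65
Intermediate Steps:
w = 39289 (w = 23230 - 1*(-16059) = 23230 + 16059 = 39289)
A(P, D) = 7 + D + P (A(P, D) = (P + D) - 1*(-7) = (D + P) + 7 = 7 + D + P)
w/A(190, -56) = 39289/(7 - 56 + 190) = 39289/141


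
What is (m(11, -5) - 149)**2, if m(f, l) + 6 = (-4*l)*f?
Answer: 4225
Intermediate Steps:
m(f, l) = -6 - 4*f*l (m(f, l) = -6 + (-4*l)*f = -6 - 4*f*l)
(m(11, -5) - 149)**2 = ((-6 - 4*11*(-5)) - 149)**2 = ((-6 + 220) - 149)**2 = (214 - 149)**2 = 65**2 = 4225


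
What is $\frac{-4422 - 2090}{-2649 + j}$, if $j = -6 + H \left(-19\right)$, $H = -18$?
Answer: $\frac{6512}{2313} \approx 2.8154$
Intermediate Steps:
$j = 336$ ($j = -6 - -342 = -6 + 342 = 336$)
$\frac{-4422 - 2090}{-2649 + j} = \frac{-4422 - 2090}{-2649 + 336} = - \frac{6512}{-2313} = \left(-6512\right) \left(- \frac{1}{2313}\right) = \frac{6512}{2313}$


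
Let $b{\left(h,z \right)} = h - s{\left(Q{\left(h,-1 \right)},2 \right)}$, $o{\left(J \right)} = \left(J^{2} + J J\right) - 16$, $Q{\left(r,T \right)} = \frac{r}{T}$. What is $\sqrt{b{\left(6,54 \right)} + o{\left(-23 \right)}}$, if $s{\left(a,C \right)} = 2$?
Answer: $\sqrt{1046} \approx 32.342$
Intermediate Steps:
$o{\left(J \right)} = -16 + 2 J^{2}$ ($o{\left(J \right)} = \left(J^{2} + J^{2}\right) - 16 = 2 J^{2} - 16 = -16 + 2 J^{2}$)
$b{\left(h,z \right)} = -2 + h$ ($b{\left(h,z \right)} = h - 2 = -2 + h$)
$\sqrt{b{\left(6,54 \right)} + o{\left(-23 \right)}} = \sqrt{\left(-2 + 6\right) - \left(16 - 2 \left(-23\right)^{2}\right)} = \sqrt{4 + \left(-16 + 2 \cdot 529\right)} = \sqrt{4 + \left(-16 + 1058\right)} = \sqrt{4 + 1042} = \sqrt{1046}$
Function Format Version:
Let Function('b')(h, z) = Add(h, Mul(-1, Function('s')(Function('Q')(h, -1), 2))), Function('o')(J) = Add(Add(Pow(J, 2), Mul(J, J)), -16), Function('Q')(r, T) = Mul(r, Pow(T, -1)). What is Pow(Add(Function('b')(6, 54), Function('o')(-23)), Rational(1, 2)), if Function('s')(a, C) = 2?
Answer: Pow(1046, Rational(1, 2)) ≈ 32.342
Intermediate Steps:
Function('o')(J) = Add(-16, Mul(2, Pow(J, 2))) (Function('o')(J) = Add(Add(Pow(J, 2), Pow(J, 2)), -16) = Add(Mul(2, Pow(J, 2)), -16) = Add(-16, Mul(2, Pow(J, 2))))
Function('b')(h, z) = Add(-2, h) (Function('b')(h, z) = Add(h, Mul(-1, 2)) = Add(h, -2) = Add(-2, h))
Pow(Add(Function('b')(6, 54), Function('o')(-23)), Rational(1, 2)) = Pow(Add(Add(-2, 6), Add(-16, Mul(2, Pow(-23, 2)))), Rational(1, 2)) = Pow(Add(4, Add(-16, Mul(2, 529))), Rational(1, 2)) = Pow(Add(4, Add(-16, 1058)), Rational(1, 2)) = Pow(Add(4, 1042), Rational(1, 2)) = Pow(1046, Rational(1, 2))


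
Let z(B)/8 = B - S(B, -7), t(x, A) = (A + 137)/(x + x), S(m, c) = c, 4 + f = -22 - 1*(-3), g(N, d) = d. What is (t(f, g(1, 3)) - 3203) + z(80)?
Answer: -57731/23 ≈ -2510.0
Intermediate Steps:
f = -23 (f = -4 + (-22 - 1*(-3)) = -4 + (-22 + 3) = -4 - 19 = -23)
t(x, A) = (137 + A)/(2*x) (t(x, A) = (137 + A)/((2*x)) = (137 + A)*(1/(2*x)) = (137 + A)/(2*x))
z(B) = 56 + 8*B (z(B) = 8*(B - 1*(-7)) = 8*(B + 7) = 8*(7 + B) = 56 + 8*B)
(t(f, g(1, 3)) - 3203) + z(80) = ((½)*(137 + 3)/(-23) - 3203) + (56 + 8*80) = ((½)*(-1/23)*140 - 3203) + (56 + 640) = (-70/23 - 3203) + 696 = -73739/23 + 696 = -57731/23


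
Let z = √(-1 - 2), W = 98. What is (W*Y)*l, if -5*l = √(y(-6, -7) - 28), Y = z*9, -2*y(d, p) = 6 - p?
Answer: 1323*√46/5 ≈ 1794.6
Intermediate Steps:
y(d, p) = -3 + p/2 (y(d, p) = -(6 - p)/2 = -3 + p/2)
z = I*√3 (z = √(-3) = I*√3 ≈ 1.732*I)
Y = 9*I*√3 (Y = (I*√3)*9 = 9*I*√3 ≈ 15.588*I)
l = -I*√138/10 (l = -√((-3 + (½)*(-7)) - 28)/5 = -√((-3 - 7/2) - 28)/5 = -√(-13/2 - 28)/5 = -I*√138/10 ≈ -1.1747*I)
(W*Y)*l = (98*(9*I*√3))*(-I*√138/10) = (882*I*√3)*(-I*√138/10) = 1323*√46/5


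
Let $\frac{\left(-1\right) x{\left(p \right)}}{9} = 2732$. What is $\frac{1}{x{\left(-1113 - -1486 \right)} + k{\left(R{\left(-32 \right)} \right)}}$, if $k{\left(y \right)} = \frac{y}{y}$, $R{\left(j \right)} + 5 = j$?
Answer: $- \frac{1}{24587} \approx -4.0672 \cdot 10^{-5}$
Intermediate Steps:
$R{\left(j \right)} = -5 + j$
$x{\left(p \right)} = -24588$ ($x{\left(p \right)} = \left(-9\right) 2732 = -24588$)
$k{\left(y \right)} = 1$
$\frac{1}{x{\left(-1113 - -1486 \right)} + k{\left(R{\left(-32 \right)} \right)}} = \frac{1}{-24588 + 1} = \frac{1}{-24587} = - \frac{1}{24587}$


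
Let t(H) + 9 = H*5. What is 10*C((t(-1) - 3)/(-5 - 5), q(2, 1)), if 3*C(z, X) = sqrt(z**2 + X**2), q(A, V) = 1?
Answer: sqrt(389)/3 ≈ 6.5744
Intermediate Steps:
t(H) = -9 + 5*H (t(H) = -9 + H*5 = -9 + 5*H)
C(z, X) = sqrt(X**2 + z**2)/3 (C(z, X) = sqrt(z**2 + X**2)/3 = sqrt(X**2 + z**2)/3)
10*C((t(-1) - 3)/(-5 - 5), q(2, 1)) = 10*(sqrt(1**2 + (((-9 + 5*(-1)) - 3)/(-5 - 5))**2)/3) = 10*(sqrt(1 + (((-9 - 5) - 3)/(-10))**2)/3) = 10*(sqrt(1 + ((-14 - 3)*(-1/10))**2)/3) = 10*(sqrt(1 + (-17*(-1/10))**2)/3) = 10*(sqrt(1 + (17/10)**2)/3) = 10*(sqrt(1 + 289/100)/3) = 10*(sqrt(389/100)/3) = 10*((sqrt(389)/10)/3) = 10*(sqrt(389)/30) = sqrt(389)/3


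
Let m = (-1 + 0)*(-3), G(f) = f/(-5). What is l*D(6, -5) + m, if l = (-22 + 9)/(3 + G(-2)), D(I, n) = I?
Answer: -339/17 ≈ -19.941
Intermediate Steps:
G(f) = -f/5 (G(f) = f*(-⅕) = -f/5)
l = -65/17 (l = (-22 + 9)/(3 - ⅕*(-2)) = -13/(3 + ⅖) = -13/17/5 = -13*5/17 = -65/17 ≈ -3.8235)
m = 3 (m = -1*(-3) = 3)
l*D(6, -5) + m = -65/17*6 + 3 = -390/17 + 3 = -339/17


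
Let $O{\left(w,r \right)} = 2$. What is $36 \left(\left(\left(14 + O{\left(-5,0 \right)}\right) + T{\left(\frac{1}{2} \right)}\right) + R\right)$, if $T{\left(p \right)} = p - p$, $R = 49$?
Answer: $2340$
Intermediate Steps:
$T{\left(p \right)} = 0$
$36 \left(\left(\left(14 + O{\left(-5,0 \right)}\right) + T{\left(\frac{1}{2} \right)}\right) + R\right) = 36 \left(\left(\left(14 + 2\right) + 0\right) + 49\right) = 36 \left(\left(16 + 0\right) + 49\right) = 36 \left(16 + 49\right) = 36 \cdot 65 = 2340$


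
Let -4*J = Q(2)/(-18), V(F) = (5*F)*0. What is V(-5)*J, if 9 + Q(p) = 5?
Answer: 0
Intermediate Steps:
V(F) = 0
Q(p) = -4 (Q(p) = -9 + 5 = -4)
J = -1/18 (J = -(-1)/(-18) = -(-1)*(-1)/18 = -¼*2/9 = -1/18 ≈ -0.055556)
V(-5)*J = 0*(-1/18) = 0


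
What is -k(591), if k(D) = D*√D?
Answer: -591*√591 ≈ -14368.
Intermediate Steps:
k(D) = D^(3/2)
-k(591) = -591^(3/2) = -591*√591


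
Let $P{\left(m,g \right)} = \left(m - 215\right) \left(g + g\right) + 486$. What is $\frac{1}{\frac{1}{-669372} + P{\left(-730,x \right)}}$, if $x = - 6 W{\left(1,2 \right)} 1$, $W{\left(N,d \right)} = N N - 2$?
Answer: $- \frac{669372}{7265363689} \approx -9.2132 \cdot 10^{-5}$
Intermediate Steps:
$W{\left(N,d \right)} = -2 + N^{2}$ ($W{\left(N,d \right)} = N^{2} - 2 = -2 + N^{2}$)
$x = 6$ ($x = - 6 \left(-2 + 1^{2}\right) 1 = - 6 \left(-2 + 1\right) 1 = \left(-6\right) \left(-1\right) 1 = 6 \cdot 1 = 6$)
$P{\left(m,g \right)} = 486 + 2 g \left(-215 + m\right)$ ($P{\left(m,g \right)} = \left(-215 + m\right) 2 g + 486 = 2 g \left(-215 + m\right) + 486 = 486 + 2 g \left(-215 + m\right)$)
$\frac{1}{\frac{1}{-669372} + P{\left(-730,x \right)}} = \frac{1}{\frac{1}{-669372} + \left(486 - 2580 + 2 \cdot 6 \left(-730\right)\right)} = \frac{1}{- \frac{1}{669372} - 10854} = \frac{1}{- \frac{7265363689}{669372}} = - \frac{669372}{7265363689}$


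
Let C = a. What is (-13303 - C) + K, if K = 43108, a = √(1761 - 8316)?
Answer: 29805 - I*√6555 ≈ 29805.0 - 80.963*I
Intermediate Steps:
a = I*√6555 (a = √(-6555) = I*√6555 ≈ 80.963*I)
C = I*√6555 ≈ 80.963*I
(-13303 - C) + K = (-13303 - I*√6555) + 43108 = 29805 - I*√6555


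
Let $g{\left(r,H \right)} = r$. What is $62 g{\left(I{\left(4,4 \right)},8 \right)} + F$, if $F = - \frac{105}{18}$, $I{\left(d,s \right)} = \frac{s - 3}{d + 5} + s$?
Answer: $\frac{4483}{18} \approx 249.06$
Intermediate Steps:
$I{\left(d,s \right)} = s + \frac{-3 + s}{5 + d}$ ($I{\left(d,s \right)} = \frac{-3 + s}{5 + d} + s = s + \frac{-3 + s}{5 + d}$)
$F = - \frac{35}{6}$ ($F = \left(-105\right) \frac{1}{18} = - \frac{35}{6} \approx -5.8333$)
$62 g{\left(I{\left(4,4 \right)},8 \right)} + F = 62 \frac{-3 + 6 \cdot 4 + 4 \cdot 4}{5 + 4} - \frac{35}{6} = 62 \frac{-3 + 24 + 16}{9} - \frac{35}{6} = 62 \cdot \frac{1}{9} \cdot 37 - \frac{35}{6} = 62 \cdot \frac{37}{9} - \frac{35}{6} = \frac{2294}{9} - \frac{35}{6} = \frac{4483}{18}$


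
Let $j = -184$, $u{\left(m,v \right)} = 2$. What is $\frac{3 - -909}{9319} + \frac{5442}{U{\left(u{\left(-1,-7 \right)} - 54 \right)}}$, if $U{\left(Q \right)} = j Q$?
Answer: $\frac{29720007}{44582096} \approx 0.66664$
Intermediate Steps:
$U{\left(Q \right)} = - 184 Q$
$\frac{3 - -909}{9319} + \frac{5442}{U{\left(u{\left(-1,-7 \right)} - 54 \right)}} = \frac{3 - -909}{9319} + \frac{5442}{\left(-184\right) \left(2 - 54\right)} = \left(3 + 909\right) \frac{1}{9319} + \frac{5442}{\left(-184\right) \left(2 - 54\right)} = 912 \cdot \frac{1}{9319} + \frac{5442}{\left(-184\right) \left(-52\right)} = \frac{912}{9319} + \frac{5442}{9568} = \frac{912}{9319} + 5442 \cdot \frac{1}{9568} = \frac{912}{9319} + \frac{2721}{4784} = \frac{29720007}{44582096}$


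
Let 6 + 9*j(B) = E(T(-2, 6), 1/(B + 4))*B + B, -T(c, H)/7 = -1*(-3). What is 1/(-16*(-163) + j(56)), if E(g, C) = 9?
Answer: 9/24026 ≈ 0.00037459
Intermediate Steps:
T(c, H) = -21 (T(c, H) = -(-7)*(-3) = -7*3 = -21)
j(B) = -⅔ + 10*B/9 (j(B) = -⅔ + (9*B + B)/9 = -⅔ + (10*B)/9 = -⅔ + 10*B/9)
1/(-16*(-163) + j(56)) = 1/(-16*(-163) + (-⅔ + (10/9)*56)) = 1/(2608 + (-⅔ + 560/9)) = 1/(2608 + 554/9) = 1/(24026/9) = 9/24026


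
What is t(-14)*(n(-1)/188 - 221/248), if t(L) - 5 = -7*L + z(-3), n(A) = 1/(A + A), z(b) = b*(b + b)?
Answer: -630289/5828 ≈ -108.15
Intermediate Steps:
z(b) = 2*b² (z(b) = b*(2*b) = 2*b²)
n(A) = 1/(2*A)
t(L) = 23 - 7*L (t(L) = 5 + (-7*L + 2*(-3)²) = 5 + (-7*L + 2*9) = 5 + (-7*L + 18) = 5 + (18 - 7*L) = 23 - 7*L)
t(-14)*(n(-1)/188 - 221/248) = (23 - 7*(-14))*(((½)/(-1))/188 - 221/248) = (23 + 98)*(((½)*(-1))*(1/188) - 221*1/248) = 121*(-½*1/188 - 221/248) = 121*(-1/376 - 221/248) = 121*(-5209/5828) = -630289/5828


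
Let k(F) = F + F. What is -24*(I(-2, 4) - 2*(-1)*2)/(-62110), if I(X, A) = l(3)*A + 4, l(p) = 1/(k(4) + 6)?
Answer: 696/217385 ≈ 0.0032017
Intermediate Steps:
k(F) = 2*F
l(p) = 1/14 (l(p) = 1/(2*4 + 6) = 1/(8 + 6) = 1/14)
I(X, A) = 4 + A/14 (I(X, A) = A/14 + 4 = 4 + A/14)
-24*(I(-2, 4) - 2*(-1)*2)/(-62110) = -24*((4 + (1/14)*4) - 2*(-1)*2)/(-62110) = -24*((4 + 2/7) + 2*2)*(-1/62110) = -24*(30/7 + 4)*(-1/62110) = -24*58/7*(-1/62110) = -1392/7*(-1/62110) = 696/217385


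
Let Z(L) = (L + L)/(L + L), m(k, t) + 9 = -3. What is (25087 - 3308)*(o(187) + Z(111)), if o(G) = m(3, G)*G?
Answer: -48850297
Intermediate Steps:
m(k, t) = -12 (m(k, t) = -9 - 3 = -12)
Z(L) = 1 (Z(L) = (2*L)/((2*L)) = (2*L)*(1/(2*L)) = 1)
o(G) = -12*G
(25087 - 3308)*(o(187) + Z(111)) = (25087 - 3308)*(-12*187 + 1) = 21779*(-2244 + 1) = 21779*(-2243) = -48850297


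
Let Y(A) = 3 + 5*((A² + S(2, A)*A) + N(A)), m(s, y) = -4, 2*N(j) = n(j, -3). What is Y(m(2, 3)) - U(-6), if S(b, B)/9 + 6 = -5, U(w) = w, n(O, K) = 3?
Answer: 4153/2 ≈ 2076.5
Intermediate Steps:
N(j) = 3/2 (N(j) = (½)*3 = 3/2)
S(b, B) = -99 (S(b, B) = -54 + 9*(-5) = -54 - 45 = -99)
Y(A) = 21/2 - 495*A + 5*A² (Y(A) = 3 + 5*((A² - 99*A) + 3/2) = 3 + 5*(3/2 + A² - 99*A) = 3 + (15/2 - 495*A + 5*A²) = 21/2 - 495*A + 5*A²)
Y(m(2, 3)) - U(-6) = (21/2 - 495*(-4) + 5*(-4)²) - 1*(-6) = (21/2 + 1980 + 5*16) + 6 = (21/2 + 1980 + 80) + 6 = 4141/2 + 6 = 4153/2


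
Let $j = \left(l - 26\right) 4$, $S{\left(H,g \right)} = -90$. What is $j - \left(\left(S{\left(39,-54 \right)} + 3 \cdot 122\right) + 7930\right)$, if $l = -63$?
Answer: $-8562$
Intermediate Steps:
$j = -356$ ($j = \left(-63 - 26\right) 4 = \left(-89\right) 4 = -356$)
$j - \left(\left(S{\left(39,-54 \right)} + 3 \cdot 122\right) + 7930\right) = -356 - \left(\left(-90 + 3 \cdot 122\right) + 7930\right) = -356 - \left(\left(-90 + 366\right) + 7930\right) = -356 - \left(276 + 7930\right) = -356 - 8206 = -8562$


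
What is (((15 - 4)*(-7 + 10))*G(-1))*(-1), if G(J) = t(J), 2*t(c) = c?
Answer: 33/2 ≈ 16.500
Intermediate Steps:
t(c) = c/2
G(J) = J/2
(((15 - 4)*(-7 + 10))*G(-1))*(-1) = (((15 - 4)*(-7 + 10))*((1/2)*(-1)))*(-1) = ((11*3)*(-1/2))*(-1) = (33*(-1/2))*(-1) = -33/2*(-1) = 33/2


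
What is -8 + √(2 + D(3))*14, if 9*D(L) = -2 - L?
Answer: -8 + 14*√13/3 ≈ 8.8259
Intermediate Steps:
D(L) = -2/9 - L/9 (D(L) = (-2 - L)/9 = -2/9 - L/9)
-8 + √(2 + D(3))*14 = -8 + √(2 + (-2/9 - ⅑*3))*14 = -8 + √(2 + (-2/9 - ⅓))*14 = -8 + √(2 - 5/9)*14 = -8 + √(13/9)*14 = -8 + (√13/3)*14 = -8 + 14*√13/3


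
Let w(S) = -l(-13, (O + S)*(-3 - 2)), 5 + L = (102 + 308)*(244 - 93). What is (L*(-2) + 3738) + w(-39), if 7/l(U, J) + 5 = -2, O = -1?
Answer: -120071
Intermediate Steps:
L = 61905 (L = -5 + (102 + 308)*(244 - 93) = -5 + 410*151 = -5 + 61910 = 61905)
l(U, J) = -1 (l(U, J) = 7/(-5 - 2) = 7/(-7) = 7*(-⅐) = -1)
w(S) = 1 (w(S) = -1*(-1) = 1)
(L*(-2) + 3738) + w(-39) = (61905*(-2) + 3738) + 1 = (-123810 + 3738) + 1 = -120072 + 1 = -120071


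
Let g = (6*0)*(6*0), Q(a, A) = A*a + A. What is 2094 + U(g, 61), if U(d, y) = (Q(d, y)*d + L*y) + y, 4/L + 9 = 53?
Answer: 23766/11 ≈ 2160.5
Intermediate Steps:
Q(a, A) = A + A*a
L = 1/11 (L = 4/(-9 + 53) = 4/44 = 4*(1/44) = 1/11 ≈ 0.090909)
g = 0 (g = 0*0 = 0)
U(d, y) = 12*y/11 + d*y*(1 + d) (U(d, y) = ((y*(1 + d))*d + y/11) + y = (d*y*(1 + d) + y/11) + y = (y/11 + d*y*(1 + d)) + y = 12*y/11 + d*y*(1 + d))
2094 + U(g, 61) = 2094 + (1/11)*61*(12 + 11*0*(1 + 0)) = 2094 + (1/11)*61*(12 + 11*0*1) = 2094 + (1/11)*61*(12 + 0) = 2094 + (1/11)*61*12 = 2094 + 732/11 = 23766/11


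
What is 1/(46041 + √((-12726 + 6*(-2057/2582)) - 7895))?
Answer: 59438931/2736654450053 - 17*I*√118950158/2736654450053 ≈ 2.172e-5 - 6.775e-8*I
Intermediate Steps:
1/(46041 + √((-12726 + 6*(-2057/2582)) - 7895)) = 1/(46041 + √((-12726 - 6171/1291) - 7895)) = 1/(46041 + √(-16435437/1291 - 7895)) = 1/(46041 + √(-26627882/1291)) = 1/(46041 + 17*I*√118950158/1291)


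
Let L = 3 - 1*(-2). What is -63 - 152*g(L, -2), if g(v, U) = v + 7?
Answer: -1887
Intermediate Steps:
L = 5 (L = 3 + 2 = 5)
g(v, U) = 7 + v
-63 - 152*g(L, -2) = -63 - 152*(7 + 5) = -63 - 152*12 = -63 - 1824 = -1887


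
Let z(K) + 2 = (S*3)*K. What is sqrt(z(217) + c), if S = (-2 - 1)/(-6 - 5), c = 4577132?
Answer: 3*sqrt(61539357)/11 ≈ 2139.5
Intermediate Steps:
S = 3/11 (S = -3/(-11) = -3*(-1/11) = 3/11 ≈ 0.27273)
z(K) = -2 + 9*K/11 (z(K) = -2 + ((3/11)*3)*K = -2 + 9*K/11)
sqrt(z(217) + c) = sqrt((-2 + (9/11)*217) + 4577132) = sqrt((-2 + 1953/11) + 4577132) = sqrt(1931/11 + 4577132) = sqrt(50350383/11) = 3*sqrt(61539357)/11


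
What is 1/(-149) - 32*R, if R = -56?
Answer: 267007/149 ≈ 1792.0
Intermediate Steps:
1/(-149) - 32*R = 1/(-149) - 32*(-56) = -1/149 + 1792 = 267007/149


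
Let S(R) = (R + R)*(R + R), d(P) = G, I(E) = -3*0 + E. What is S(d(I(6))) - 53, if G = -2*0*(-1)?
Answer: -53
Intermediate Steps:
G = 0 (G = 0*(-1) = 0)
I(E) = E (I(E) = 0 + E = E)
d(P) = 0
S(R) = 4*R² (S(R) = (2*R)*(2*R) = 4*R²)
S(d(I(6))) - 53 = 4*0² - 53 = 4*0 - 53 = 0 - 53 = -53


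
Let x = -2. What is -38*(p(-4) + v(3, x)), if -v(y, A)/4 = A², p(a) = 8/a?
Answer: 684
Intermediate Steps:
v(y, A) = -4*A²
-38*(p(-4) + v(3, x)) = -38*(8/(-4) - 4*(-2)²) = -38*(8*(-¼) - 4*4) = -38*(-2 - 16) = -38*(-18) = 684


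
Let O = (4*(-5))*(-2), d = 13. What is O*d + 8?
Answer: 528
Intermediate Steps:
O = 40 (O = -20*(-2) = 40)
O*d + 8 = 40*13 + 8 = 520 + 8 = 528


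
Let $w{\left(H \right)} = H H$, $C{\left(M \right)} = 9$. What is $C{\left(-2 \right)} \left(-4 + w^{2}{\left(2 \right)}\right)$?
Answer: $108$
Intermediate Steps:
$w{\left(H \right)} = H^{2}$
$C{\left(-2 \right)} \left(-4 + w^{2}{\left(2 \right)}\right) = 9 \left(-4 + \left(2^{2}\right)^{2}\right) = 9 \left(-4 + 4^{2}\right) = 9 \left(-4 + 16\right) = 9 \cdot 12 = 108$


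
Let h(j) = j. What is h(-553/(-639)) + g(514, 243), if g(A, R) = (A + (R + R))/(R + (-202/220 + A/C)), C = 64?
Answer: 50669261/10418043 ≈ 4.8636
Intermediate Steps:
g(A, R) = (A + 2*R)/(-101/110 + R + A/64) (g(A, R) = (A + (R + R))/(R + (-202/220 + A/64)) = (A + 2*R)/(R + (-202*1/220 + A*(1/64))) = (A + 2*R)/(R + (-101/110 + A/64)) = (A + 2*R)/(-101/110 + R + A/64))
h(-553/(-639)) + g(514, 243) = -553/(-639) + 3520*(514 + 2*243)/(-3232 + 55*514 + 3520*243) = -553*(-1/639) + 3520*(514 + 486)/(-3232 + 28270 + 855360) = 553/639 + 3520*1000/880398 = 553/639 + 3520*(1/880398)*1000 = 553/639 + 1760000/440199 = 50669261/10418043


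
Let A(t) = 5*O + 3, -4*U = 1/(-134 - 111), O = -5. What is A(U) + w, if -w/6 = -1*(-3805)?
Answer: -22852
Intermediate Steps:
U = 1/980 (U = -1/(4*(-134 - 111)) = -¼/(-245) = -¼*(-1/245) = 1/980 ≈ 0.0010204)
A(t) = -22 (A(t) = 5*(-5) + 3 = -25 + 3 = -22)
w = -22830 (w = -(-6)*(-3805) = -6*3805 = -22830)
A(U) + w = -22 - 22830 = -22852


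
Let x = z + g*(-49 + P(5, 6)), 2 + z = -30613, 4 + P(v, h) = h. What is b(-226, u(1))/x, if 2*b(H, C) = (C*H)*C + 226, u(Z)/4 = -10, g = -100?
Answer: 180687/25915 ≈ 6.9723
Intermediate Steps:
P(v, h) = -4 + h
u(Z) = -40 (u(Z) = 4*(-10) = -40)
z = -30615 (z = -2 - 30613 = -30615)
b(H, C) = 113 + H*C**2/2 (b(H, C) = ((C*H)*C + 226)/2 = (H*C**2 + 226)/2 = (226 + H*C**2)/2 = 113 + H*C**2/2)
x = -25915 (x = -30615 - 100*(-49 + (-4 + 6)) = -30615 - 100*(-49 + 2) = -30615 - 100*(-47) = -30615 + 4700 = -25915)
b(-226, u(1))/x = (113 + (1/2)*(-226)*(-40)**2)/(-25915) = (113 + (1/2)*(-226)*1600)*(-1/25915) = (113 - 180800)*(-1/25915) = -180687*(-1/25915) = 180687/25915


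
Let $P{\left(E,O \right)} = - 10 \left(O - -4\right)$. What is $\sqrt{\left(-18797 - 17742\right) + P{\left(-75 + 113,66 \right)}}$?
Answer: $i \sqrt{37239} \approx 192.97 i$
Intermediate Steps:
$P{\left(E,O \right)} = -40 - 10 O$ ($P{\left(E,O \right)} = - 10 \left(O + 4\right) = - 10 \left(4 + O\right) = -40 - 10 O$)
$\sqrt{\left(-18797 - 17742\right) + P{\left(-75 + 113,66 \right)}} = \sqrt{\left(-18797 - 17742\right) - 700} = \sqrt{-36539 - 700} = \sqrt{-37239} = i \sqrt{37239}$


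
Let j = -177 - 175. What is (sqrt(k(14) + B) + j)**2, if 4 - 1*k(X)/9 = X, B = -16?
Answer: (352 - I*sqrt(106))**2 ≈ 1.238e+5 - 7248.1*I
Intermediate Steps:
k(X) = 36 - 9*X
j = -352
(sqrt(k(14) + B) + j)**2 = (sqrt((36 - 9*14) - 16) - 352)**2 = (sqrt((36 - 126) - 16) - 352)**2 = (sqrt(-90 - 16) - 352)**2 = (sqrt(-106) - 352)**2 = (I*sqrt(106) - 352)**2 = (-352 + I*sqrt(106))**2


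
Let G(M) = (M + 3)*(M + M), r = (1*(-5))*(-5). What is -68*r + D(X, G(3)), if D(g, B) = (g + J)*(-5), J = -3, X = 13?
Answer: -1750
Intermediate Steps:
r = 25 (r = -5*(-5) = 25)
G(M) = 2*M*(3 + M) (G(M) = (3 + M)*(2*M) = 2*M*(3 + M))
D(g, B) = 15 - 5*g (D(g, B) = (g - 3)*(-5) = (-3 + g)*(-5) = 15 - 5*g)
-68*r + D(X, G(3)) = -68*25 + (15 - 5*13) = -1700 + (15 - 65) = -1700 - 50 = -1750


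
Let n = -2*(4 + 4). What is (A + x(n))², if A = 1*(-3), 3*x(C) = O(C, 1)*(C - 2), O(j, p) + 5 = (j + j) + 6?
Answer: 33489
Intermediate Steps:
O(j, p) = 1 + 2*j (O(j, p) = -5 + ((j + j) + 6) = -5 + (2*j + 6) = -5 + (6 + 2*j) = 1 + 2*j)
n = -16 (n = -2*8 = -16)
x(C) = (1 + 2*C)*(-2 + C)/3 (x(C) = ((1 + 2*C)*(C - 2))/3 = ((1 + 2*C)*(-2 + C))/3 = (1 + 2*C)*(-2 + C)/3)
A = -3
(A + x(n))² = (-3 + (1 + 2*(-16))*(-2 - 16)/3)² = (-3 + (⅓)*(1 - 32)*(-18))² = (-3 + (⅓)*(-31)*(-18))² = (-3 + 186)² = 183² = 33489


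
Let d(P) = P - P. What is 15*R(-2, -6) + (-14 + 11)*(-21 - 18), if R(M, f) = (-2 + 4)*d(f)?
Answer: 117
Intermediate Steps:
d(P) = 0
R(M, f) = 0 (R(M, f) = (-2 + 4)*0 = 2*0 = 0)
15*R(-2, -6) + (-14 + 11)*(-21 - 18) = 15*0 + (-14 + 11)*(-21 - 18) = 0 - 3*(-39) = 0 + 117 = 117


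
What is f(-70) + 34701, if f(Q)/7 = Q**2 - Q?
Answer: 69491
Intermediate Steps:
f(Q) = -7*Q + 7*Q**2 (f(Q) = 7*(Q**2 - Q) = -7*Q + 7*Q**2)
f(-70) + 34701 = 7*(-70)*(-1 - 70) + 34701 = 7*(-70)*(-71) + 34701 = 34790 + 34701 = 69491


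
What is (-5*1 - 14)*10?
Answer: -190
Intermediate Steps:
(-5*1 - 14)*10 = (-5 - 14)*10 = -19*10 = -190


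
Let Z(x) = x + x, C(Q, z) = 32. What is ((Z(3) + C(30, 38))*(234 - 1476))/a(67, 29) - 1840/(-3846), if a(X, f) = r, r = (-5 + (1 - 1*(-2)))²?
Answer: -22688557/1923 ≈ -11799.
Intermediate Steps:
Z(x) = 2*x
r = 4 (r = (-5 + (1 + 2))² = (-5 + 3)² = (-2)² = 4)
a(X, f) = 4
((Z(3) + C(30, 38))*(234 - 1476))/a(67, 29) - 1840/(-3846) = ((2*3 + 32)*(234 - 1476))/4 - 1840/(-3846) = ((6 + 32)*(-1242))*(¼) - 1840*(-1/3846) = (38*(-1242))*(¼) + 920/1923 = -47196*¼ + 920/1923 = -11799 + 920/1923 = -22688557/1923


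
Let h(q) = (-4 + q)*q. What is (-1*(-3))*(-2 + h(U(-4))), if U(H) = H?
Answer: 90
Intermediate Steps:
h(q) = q*(-4 + q)
(-1*(-3))*(-2 + h(U(-4))) = (-1*(-3))*(-2 - 4*(-4 - 4)) = 3*(-2 - 4*(-8)) = 3*(-2 + 32) = 3*30 = 90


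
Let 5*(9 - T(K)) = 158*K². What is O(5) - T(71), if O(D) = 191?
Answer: 797388/5 ≈ 1.5948e+5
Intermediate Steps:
T(K) = 9 - 158*K²/5
O(5) - T(71) = 191 - (9 - 158/5*71²) = 191 - (9 - 158/5*5041) = 191 - (9 - 796478/5) = 191 - 1*(-796433/5) = 191 + 796433/5 = 797388/5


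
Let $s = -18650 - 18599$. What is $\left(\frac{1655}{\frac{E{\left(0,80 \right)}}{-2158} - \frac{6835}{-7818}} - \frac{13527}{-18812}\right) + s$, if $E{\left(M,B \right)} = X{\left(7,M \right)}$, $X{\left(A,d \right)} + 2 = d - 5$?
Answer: $- \frac{153883946274059}{4351643573} \approx -35362.0$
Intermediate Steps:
$X{\left(A,d \right)} = -7 + d$ ($X{\left(A,d \right)} = -2 + \left(d - 5\right) = -2 + \left(-5 + d\right) = -7 + d$)
$E{\left(M,B \right)} = -7 + M$
$s = -37249$ ($s = -18650 - 18599 = -37249$)
$\left(\frac{1655}{\frac{E{\left(0,80 \right)}}{-2158} - \frac{6835}{-7818}} - \frac{13527}{-18812}\right) + s = \left(\frac{1655}{\frac{-7 + 0}{-2158} - \frac{6835}{-7818}} - \frac{13527}{-18812}\right) - 37249 = \left(\frac{1655}{\left(-7\right) \left(- \frac{1}{2158}\right) - - \frac{6835}{7818}} - - \frac{13527}{18812}\right) - 37249 = \left(\frac{1655}{\frac{7}{2158} + \frac{6835}{7818}} + \frac{13527}{18812}\right) - 37249 = \left(\frac{1655}{\frac{3701164}{4217811}} + \frac{13527}{18812}\right) - 37249 = \left(1655 \cdot \frac{4217811}{3701164} + \frac{13527}{18812}\right) - 37249 = \left(\frac{6980477205}{3701164} + \frac{13527}{18812}\right) - 37249 = \frac{8210425176618}{4351643573} - 37249 = - \frac{153883946274059}{4351643573}$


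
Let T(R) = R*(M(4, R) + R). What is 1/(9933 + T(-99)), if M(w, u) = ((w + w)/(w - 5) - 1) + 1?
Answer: 1/20526 ≈ 4.8719e-5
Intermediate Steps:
M(w, u) = 2*w/(-5 + w) (M(w, u) = ((2*w)/(-5 + w) - 1) + 1 = (2*w/(-5 + w) - 1) + 1 = (-1 + 2*w/(-5 + w)) + 1 = 2*w/(-5 + w))
T(R) = R*(-8 + R) (T(R) = R*(2*4/(-5 + 4) + R) = R*(2*4/(-1) + R) = R*(2*4*(-1) + R) = R*(-8 + R))
1/(9933 + T(-99)) = 1/(9933 - 99*(-8 - 99)) = 1/(9933 - 99*(-107)) = 1/(9933 + 10593) = 1/20526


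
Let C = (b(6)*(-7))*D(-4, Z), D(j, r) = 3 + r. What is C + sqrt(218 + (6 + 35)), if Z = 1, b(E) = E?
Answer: -168 + sqrt(259) ≈ -151.91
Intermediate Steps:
C = -168 (C = (6*(-7))*(3 + 1) = -42*4 = -168)
C + sqrt(218 + (6 + 35)) = -168 + sqrt(218 + (6 + 35)) = -168 + sqrt(218 + 41) = -168 + sqrt(259)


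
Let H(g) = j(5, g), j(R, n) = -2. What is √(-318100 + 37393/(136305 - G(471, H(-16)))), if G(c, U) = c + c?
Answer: I*√5828586335090241/135363 ≈ 564.0*I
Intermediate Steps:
H(g) = -2
G(c, U) = 2*c
√(-318100 + 37393/(136305 - G(471, H(-16)))) = √(-318100 + 37393/(136305 - 2*471)) = √(-318100 + 37393/(136305 - 1*942)) = √(-318100 + 37393/(136305 - 942)) = √(-318100 + 37393/135363) = √(-43058932907/135363) = I*√5828586335090241/135363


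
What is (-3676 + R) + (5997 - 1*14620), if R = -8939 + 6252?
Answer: -14986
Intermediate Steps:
R = -2687
(-3676 + R) + (5997 - 1*14620) = (-3676 - 2687) + (5997 - 1*14620) = -6363 + (5997 - 14620) = -6363 - 8623 = -14986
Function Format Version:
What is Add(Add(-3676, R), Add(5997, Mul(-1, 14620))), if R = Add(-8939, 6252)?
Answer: -14986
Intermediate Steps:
R = -2687
Add(Add(-3676, R), Add(5997, Mul(-1, 14620))) = Add(Add(-3676, -2687), Add(5997, Mul(-1, 14620))) = Add(-6363, Add(5997, -14620)) = Add(-6363, -8623) = -14986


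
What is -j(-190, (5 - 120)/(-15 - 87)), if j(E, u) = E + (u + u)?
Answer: 9575/51 ≈ 187.75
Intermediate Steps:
j(E, u) = E + 2*u
-j(-190, (5 - 120)/(-15 - 87)) = -(-190 + 2*((5 - 120)/(-15 - 87))) = -(-190 + 2*(-115/(-102))) = -(-190 + 2*(-115*(-1/102))) = -(-190 + 2*(115/102)) = -(-190 + 115/51) = -1*(-9575/51) = 9575/51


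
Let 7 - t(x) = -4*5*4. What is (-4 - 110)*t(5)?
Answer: -9918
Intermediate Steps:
t(x) = 87 (t(x) = 7 - (-4*5)*4 = 7 - (-20)*4 = 7 - 1*(-80) = 7 + 80 = 87)
(-4 - 110)*t(5) = (-4 - 110)*87 = -114*87 = -9918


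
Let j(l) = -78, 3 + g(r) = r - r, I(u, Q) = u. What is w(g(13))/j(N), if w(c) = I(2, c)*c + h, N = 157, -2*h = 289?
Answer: 301/156 ≈ 1.9295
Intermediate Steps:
g(r) = -3 (g(r) = -3 + (r - r) = -3 + 0 = -3)
h = -289/2 (h = -1/2*289 = -289/2 ≈ -144.50)
w(c) = -289/2 + 2*c (w(c) = 2*c - 289/2 = -289/2 + 2*c)
w(g(13))/j(N) = (-289/2 + 2*(-3))/(-78) = (-289/2 - 6)*(-1/78) = -301/2*(-1/78) = 301/156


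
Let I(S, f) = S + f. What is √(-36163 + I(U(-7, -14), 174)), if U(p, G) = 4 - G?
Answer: I*√35971 ≈ 189.66*I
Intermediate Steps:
√(-36163 + I(U(-7, -14), 174)) = √(-36163 + ((4 - 1*(-14)) + 174)) = √(-36163 + ((4 + 14) + 174)) = √(-36163 + (18 + 174)) = √(-36163 + 192) = √(-35971) = I*√35971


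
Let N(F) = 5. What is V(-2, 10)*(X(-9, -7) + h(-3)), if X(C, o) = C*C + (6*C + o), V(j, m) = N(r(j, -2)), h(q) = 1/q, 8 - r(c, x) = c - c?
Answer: 295/3 ≈ 98.333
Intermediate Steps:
r(c, x) = 8 (r(c, x) = 8 - (c - c) = 8 - 1*0 = 8 + 0 = 8)
V(j, m) = 5
X(C, o) = o + C² + 6*C (X(C, o) = C² + (o + 6*C) = o + C² + 6*C)
V(-2, 10)*(X(-9, -7) + h(-3)) = 5*((-7 + (-9)² + 6*(-9)) + 1/(-3)) = 5*((-7 + 81 - 54) - ⅓) = 5*(20 - ⅓) = 5*(59/3) = 295/3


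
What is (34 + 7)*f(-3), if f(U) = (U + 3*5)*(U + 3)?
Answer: 0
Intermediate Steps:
f(U) = (3 + U)*(15 + U) (f(U) = (U + 15)*(3 + U) = (15 + U)*(3 + U) = (3 + U)*(15 + U))
(34 + 7)*f(-3) = (34 + 7)*(45 + (-3)² + 18*(-3)) = 41*(45 + 9 - 54) = 41*0 = 0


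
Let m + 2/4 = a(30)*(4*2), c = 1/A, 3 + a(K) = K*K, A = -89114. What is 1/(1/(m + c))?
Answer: 319718753/44557 ≈ 7175.5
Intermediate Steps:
a(K) = -3 + K**2 (a(K) = -3 + K*K = -3 + K**2)
c = -1/89114 (c = 1/(-89114) = -1/89114 ≈ -1.1222e-5)
m = 14351/2 (m = -1/2 + (-3 + 30**2)*(4*2) = -1/2 + (-3 + 900)*8 = -1/2 + 897*8 = -1/2 + 7176 = 14351/2 ≈ 7175.5)
1/(1/(m + c)) = 1/(1/(14351/2 - 1/89114)) = 1/(1/(319718753/44557)) = 1/(44557/319718753) = 319718753/44557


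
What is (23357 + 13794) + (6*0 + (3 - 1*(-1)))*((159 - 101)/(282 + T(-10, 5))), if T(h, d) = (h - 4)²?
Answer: 8879205/239 ≈ 37152.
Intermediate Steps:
T(h, d) = (-4 + h)²
(23357 + 13794) + (6*0 + (3 - 1*(-1)))*((159 - 101)/(282 + T(-10, 5))) = (23357 + 13794) + (6*0 + (3 - 1*(-1)))*((159 - 101)/(282 + (-4 - 10)²)) = 37151 + (0 + (3 + 1))*(58/(282 + (-14)²)) = 37151 + (0 + 4)*(58/(282 + 196)) = 37151 + 4*(58/478) = 37151 + 4*(58*(1/478)) = 37151 + 4*(29/239) = 37151 + 116/239 = 8879205/239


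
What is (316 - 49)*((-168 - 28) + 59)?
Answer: -36579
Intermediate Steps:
(316 - 49)*((-168 - 28) + 59) = 267*(-196 + 59) = 267*(-137) = -36579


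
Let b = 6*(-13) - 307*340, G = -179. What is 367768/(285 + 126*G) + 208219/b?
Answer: -43053138655/2326175202 ≈ -18.508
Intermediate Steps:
b = -104458 (b = -78 - 104380 = -104458)
367768/(285 + 126*G) + 208219/b = 367768/(285 + 126*(-179)) + 208219/(-104458) = 367768/(285 - 22554) + 208219*(-1/104458) = 367768/(-22269) - 208219/104458 = 367768*(-1/22269) - 208219/104458 = -367768/22269 - 208219/104458 = -43053138655/2326175202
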